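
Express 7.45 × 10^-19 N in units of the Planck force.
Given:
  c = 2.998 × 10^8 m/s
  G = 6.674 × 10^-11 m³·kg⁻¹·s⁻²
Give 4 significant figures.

Planck force: F_P = c⁴/G = 1.210 × 10^44 N.
7.45 × 10^-19 / 1.210 × 10^44 = 6.155 × 10^-63

6.155 × 10^-63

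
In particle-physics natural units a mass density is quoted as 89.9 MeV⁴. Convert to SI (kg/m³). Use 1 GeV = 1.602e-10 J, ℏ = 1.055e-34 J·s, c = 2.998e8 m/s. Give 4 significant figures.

2.082e10 kg/m³

Mass density is [E]/(c²[L]³) = [E]⁴/(ℏ³c⁵).
1 GeV⁴ → 1/(ℏ³c⁵) × (1 GeV in J)⁴ = 2.316e20 kg/m³.
Convert the energy scale: 89.9 MeV⁴ = 8.99e-11 GeV⁴.
Result: 8.99e-11 × 2.316e20 = 2.082e10 kg/m³.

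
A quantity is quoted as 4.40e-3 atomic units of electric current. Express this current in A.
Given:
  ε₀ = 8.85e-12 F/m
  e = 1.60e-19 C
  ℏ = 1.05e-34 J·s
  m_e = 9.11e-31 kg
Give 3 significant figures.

One atomic unit of electric current: I_au = e E_h/ℏ = m_e e⁵/((4πε₀)²ℏ³) = 6.67e-3 A.
4.40e-3 × 6.67e-3 A = 2.94e-5 A

2.94e-5 A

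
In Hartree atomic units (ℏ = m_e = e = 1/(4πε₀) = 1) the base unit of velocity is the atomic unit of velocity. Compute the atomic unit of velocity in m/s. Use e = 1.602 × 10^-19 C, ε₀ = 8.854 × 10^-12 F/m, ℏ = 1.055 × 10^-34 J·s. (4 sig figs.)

2.186 × 10^6 m/s

v_au = e²/(4πε₀ℏ)
  = 2.566 × 10^-38 / 1.174 × 10^-44
  = 2.186 × 10^6 m/s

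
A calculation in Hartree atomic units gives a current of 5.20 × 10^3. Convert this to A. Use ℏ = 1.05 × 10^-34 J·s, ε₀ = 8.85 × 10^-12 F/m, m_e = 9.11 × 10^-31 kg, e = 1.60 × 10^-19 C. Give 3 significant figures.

One atomic unit of electric current: I_au = e E_h/ℏ = m_e e⁵/((4πε₀)²ℏ³) = 6.67 × 10^-3 A.
5.20 × 10^3 × 6.67 × 10^-3 A = 34.7 A

34.7 A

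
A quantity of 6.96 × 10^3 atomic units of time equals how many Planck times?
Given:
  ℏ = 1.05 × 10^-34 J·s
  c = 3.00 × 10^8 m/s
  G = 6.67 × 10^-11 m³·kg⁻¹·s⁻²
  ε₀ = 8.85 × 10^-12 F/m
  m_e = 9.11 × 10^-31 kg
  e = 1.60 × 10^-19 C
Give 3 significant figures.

3.11 × 10^30

atomic unit of time: τ_au = (4πε₀)²ℏ³/(m_e e⁴) = 2.40 × 10^-17 s
Planck time: t_P = √(ℏG/c⁵) = 5.37 × 10^-44 s
6.96 × 10^3 × 2.40 × 10^-17 / 5.37 × 10^-44 = 3.11 × 10^30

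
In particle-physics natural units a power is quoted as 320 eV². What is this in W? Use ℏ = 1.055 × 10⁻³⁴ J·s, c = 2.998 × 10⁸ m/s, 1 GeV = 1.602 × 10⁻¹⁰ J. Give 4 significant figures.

Power is [E]/[T] = [E]²/ℏ.
1 GeV² → 1/ℏ × (1 GeV in J)² = 2.433 × 10¹⁴ W.
Convert the energy scale: 320 eV² = 3.20 × 10⁻¹⁶ GeV².
Result: 3.20 × 10⁻¹⁶ × 2.433 × 10¹⁴ = 0.07784 W.

0.07784 W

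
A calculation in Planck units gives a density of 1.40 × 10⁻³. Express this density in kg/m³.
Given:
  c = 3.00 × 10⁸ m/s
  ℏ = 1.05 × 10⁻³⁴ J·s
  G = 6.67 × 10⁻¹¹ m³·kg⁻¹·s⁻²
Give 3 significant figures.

7.28 × 10⁹³ kg/m³

One Planck density: ρ_P = c⁵/(ℏG²) = 5.20 × 10⁹⁶ kg/m³.
1.40 × 10⁻³ × 5.20 × 10⁹⁶ kg/m³ = 7.28 × 10⁹³ kg/m³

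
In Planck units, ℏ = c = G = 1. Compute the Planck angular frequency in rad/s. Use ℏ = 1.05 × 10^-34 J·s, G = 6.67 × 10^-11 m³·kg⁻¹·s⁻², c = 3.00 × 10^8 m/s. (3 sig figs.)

1.86 × 10^43 rad/s

The unique combination of the constants set to 1 with dimensions of angular frequency is ω_P = √(c⁵/(ℏG)).
  = √(3.47 × 10^86)
  = 1.86 × 10^43 rad/s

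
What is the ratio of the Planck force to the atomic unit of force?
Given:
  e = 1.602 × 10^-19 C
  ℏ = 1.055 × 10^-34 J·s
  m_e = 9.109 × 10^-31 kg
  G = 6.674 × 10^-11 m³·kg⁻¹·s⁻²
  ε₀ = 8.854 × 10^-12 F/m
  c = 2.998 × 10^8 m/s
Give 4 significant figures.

Planck force: F_P = c⁴/G = 1.210 × 10^44 N
atomic unit of force: F_au = E_h/a₀ = m_e²e⁶/((4πε₀)³ℏ⁴) = 8.220 × 10^-8 N
ratio = 1.210 × 10^44 / 8.220 × 10^-8 = 1.473 × 10^51

1.473 × 10^51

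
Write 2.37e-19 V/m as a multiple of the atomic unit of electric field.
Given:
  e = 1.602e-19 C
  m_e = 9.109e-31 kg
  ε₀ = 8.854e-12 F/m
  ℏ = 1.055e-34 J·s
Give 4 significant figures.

4.619e-31

atomic unit of electric field: E_au = E_h/(e a₀) = m_e²e⁵/((4πε₀)³ℏ⁴) = 5.131e11 V/m.
2.37e-19 / 5.131e11 = 4.619e-31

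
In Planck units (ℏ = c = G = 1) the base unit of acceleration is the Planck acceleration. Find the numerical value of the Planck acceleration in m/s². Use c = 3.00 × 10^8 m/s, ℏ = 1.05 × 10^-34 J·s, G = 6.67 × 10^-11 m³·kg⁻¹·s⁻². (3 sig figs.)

5.59 × 10^51 m/s²

a_P = √(c⁷/(ℏG))
  = √(3.12 × 10^103)
  = 5.59 × 10^51 m/s²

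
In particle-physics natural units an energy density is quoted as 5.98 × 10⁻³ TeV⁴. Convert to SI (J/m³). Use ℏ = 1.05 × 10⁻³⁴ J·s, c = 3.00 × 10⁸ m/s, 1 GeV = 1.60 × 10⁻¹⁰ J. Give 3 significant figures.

1.25 × 10⁴⁷ J/m³

[E]/[L]³ = [E]⁴/(ℏc)³; restore (ℏc)⁻³.
1 GeV⁴ → 1/(ℏc)³ × (1 GeV in J)⁴ = 2.10 × 10³⁷ J/m³.
Convert the energy scale: 5.98 × 10⁻³ TeV⁴ = 5.98 × 10⁹ GeV⁴.
Result: 5.98 × 10⁹ × 2.10 × 10³⁷ = 1.25 × 10⁴⁷ J/m³.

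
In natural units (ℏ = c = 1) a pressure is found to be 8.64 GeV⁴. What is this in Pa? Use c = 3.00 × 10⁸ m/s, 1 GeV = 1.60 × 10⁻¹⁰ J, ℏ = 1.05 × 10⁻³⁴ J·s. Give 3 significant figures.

Pressure is [E]/[L]³ = [E]⁴/(ℏc)³.
1 GeV⁴ → 1/(ℏc)³ × (1 GeV in J)⁴ = 2.10 × 10³⁷ Pa.
Result: 8.64 × 2.10 × 10³⁷ = 1.81 × 10³⁸ Pa.

1.81 × 10³⁸ Pa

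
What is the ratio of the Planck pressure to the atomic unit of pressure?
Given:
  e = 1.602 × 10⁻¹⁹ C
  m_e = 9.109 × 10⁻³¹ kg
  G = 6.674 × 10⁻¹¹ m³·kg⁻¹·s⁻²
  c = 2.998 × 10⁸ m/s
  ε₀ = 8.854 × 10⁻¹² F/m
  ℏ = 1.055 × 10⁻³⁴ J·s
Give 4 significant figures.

Planck pressure: p_P = c⁷/(ℏG²) = 4.632 × 10¹¹³ Pa
atomic unit of pressure: P_au = E_h/a₀³ = m_e⁴e¹⁰/((4πε₀)⁵ℏ⁸) = 2.929 × 10¹³ Pa
ratio = 4.632 × 10¹¹³ / 2.929 × 10¹³ = 1.581 × 10¹⁰⁰

1.581 × 10¹⁰⁰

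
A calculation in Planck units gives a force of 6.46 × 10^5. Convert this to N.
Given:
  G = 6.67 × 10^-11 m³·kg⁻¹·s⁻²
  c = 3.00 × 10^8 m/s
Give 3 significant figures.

7.84 × 10^49 N

One Planck force: F_P = c⁴/G = 1.21 × 10^44 N.
6.46 × 10^5 × 1.21 × 10^44 N = 7.84 × 10^49 N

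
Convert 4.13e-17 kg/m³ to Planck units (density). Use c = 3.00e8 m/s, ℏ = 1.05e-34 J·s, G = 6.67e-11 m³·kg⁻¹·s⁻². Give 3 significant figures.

Planck density: ρ_P = c⁵/(ℏG²) = 5.20e96 kg/m³.
4.13e-17 / 5.20e96 = 7.94e-114

7.94e-114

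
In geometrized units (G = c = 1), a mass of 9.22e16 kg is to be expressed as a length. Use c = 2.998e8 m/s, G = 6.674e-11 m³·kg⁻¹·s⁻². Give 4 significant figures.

6.846e-11 m

In G = c = 1 units mass has dimensions of length; the conversion factor is G/c².
9.22e16 kg × (G/c²) = 6.846e-11 m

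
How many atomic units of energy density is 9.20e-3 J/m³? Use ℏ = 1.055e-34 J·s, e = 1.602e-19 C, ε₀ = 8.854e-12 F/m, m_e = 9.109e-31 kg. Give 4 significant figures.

3.141e-16

atomic unit of energy density: u_au = E_h/a₀³ = m_e⁴e¹⁰/((4πε₀)⁵ℏ⁸) = 2.929e13 J/m³.
9.20e-3 / 2.929e13 = 3.141e-16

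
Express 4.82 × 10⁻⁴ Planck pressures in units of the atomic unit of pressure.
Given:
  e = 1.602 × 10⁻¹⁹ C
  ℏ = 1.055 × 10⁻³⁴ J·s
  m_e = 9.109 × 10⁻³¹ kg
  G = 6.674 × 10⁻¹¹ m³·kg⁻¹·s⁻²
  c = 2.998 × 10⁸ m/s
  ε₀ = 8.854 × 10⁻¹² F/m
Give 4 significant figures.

Planck pressure: p_P = c⁷/(ℏG²) = 4.632 × 10¹¹³ Pa
atomic unit of pressure: P_au = E_h/a₀³ = m_e⁴e¹⁰/((4πε₀)⁵ℏ⁸) = 2.929 × 10¹³ Pa
4.82 × 10⁻⁴ × 4.632 × 10¹¹³ / 2.929 × 10¹³ = 7.623 × 10⁹⁶

7.623 × 10⁹⁶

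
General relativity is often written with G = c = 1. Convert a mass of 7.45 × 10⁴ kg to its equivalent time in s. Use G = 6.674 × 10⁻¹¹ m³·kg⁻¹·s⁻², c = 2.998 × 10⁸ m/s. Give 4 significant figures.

1.845 × 10⁻³¹ s

Mass → time via G/c³.
7.45 × 10⁴ kg × (G/c³) = 1.845 × 10⁻³¹ s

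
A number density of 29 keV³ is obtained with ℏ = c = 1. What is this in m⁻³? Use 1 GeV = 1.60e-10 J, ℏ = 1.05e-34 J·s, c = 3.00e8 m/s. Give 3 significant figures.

3.80e30 m⁻³

Number density is [L]⁻³ = [E]³/(ℏc)³.
1 GeV³ → 1/(ℏc)³ × (1 GeV in J)³ = 1.31e47 m⁻³.
Convert the energy scale: 29 keV³ = 2.90e-17 GeV³.
Result: 2.90e-17 × 1.31e47 = 3.80e30 m⁻³.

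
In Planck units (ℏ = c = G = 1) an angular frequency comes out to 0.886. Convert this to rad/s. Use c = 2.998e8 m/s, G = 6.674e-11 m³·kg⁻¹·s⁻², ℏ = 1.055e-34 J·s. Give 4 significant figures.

1.643e43 rad/s

One Planck angular frequency: ω_P = √(c⁵/(ℏG)) = 1.855e43 rad/s.
0.886 × 1.855e43 rad/s = 1.643e43 rad/s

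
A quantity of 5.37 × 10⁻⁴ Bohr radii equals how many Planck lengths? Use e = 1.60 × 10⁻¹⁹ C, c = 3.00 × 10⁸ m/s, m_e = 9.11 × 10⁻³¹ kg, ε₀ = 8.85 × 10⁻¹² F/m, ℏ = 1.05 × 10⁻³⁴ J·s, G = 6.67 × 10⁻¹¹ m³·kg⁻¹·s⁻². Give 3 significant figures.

1.75 × 10²¹

Bohr radius: a₀ = 4πε₀ℏ²/(m_e e²) = 5.26 × 10⁻¹¹ m
Planck length: ℓ_P = √(ℏG/c³) = 1.61 × 10⁻³⁵ m
5.37 × 10⁻⁴ × 5.26 × 10⁻¹¹ / 1.61 × 10⁻³⁵ = 1.75 × 10²¹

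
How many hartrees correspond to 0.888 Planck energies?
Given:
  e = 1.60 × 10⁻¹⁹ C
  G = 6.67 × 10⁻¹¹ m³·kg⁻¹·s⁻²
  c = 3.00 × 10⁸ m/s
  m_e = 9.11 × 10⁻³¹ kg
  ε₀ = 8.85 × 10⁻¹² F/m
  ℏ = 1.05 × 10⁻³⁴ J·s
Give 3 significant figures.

Planck energy: E_P = √(ℏc⁵/G) = 1.96 × 10⁹ J
hartree: E_h = m_e e⁴/(4πε₀ℏ)² = 4.38 × 10⁻¹⁸ J
0.888 × 1.96 × 10⁹ / 4.38 × 10⁻¹⁸ = 3.97 × 10²⁶

3.97 × 10²⁶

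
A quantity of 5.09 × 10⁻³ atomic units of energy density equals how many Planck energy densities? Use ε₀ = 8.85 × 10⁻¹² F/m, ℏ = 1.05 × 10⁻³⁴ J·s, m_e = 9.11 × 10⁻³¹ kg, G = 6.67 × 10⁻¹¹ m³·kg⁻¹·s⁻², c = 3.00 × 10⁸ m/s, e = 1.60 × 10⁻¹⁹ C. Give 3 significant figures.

atomic unit of energy density: u_au = E_h/a₀³ = m_e⁴e¹⁰/((4πε₀)⁵ℏ⁸) = 3.01 × 10¹³ J/m³
Planck energy density: u_P = c⁷/(ℏG²) = 4.68 × 10¹¹³ J/m³
5.09 × 10⁻³ × 3.01 × 10¹³ / 4.68 × 10¹¹³ = 3.28 × 10⁻¹⁰³

3.28 × 10⁻¹⁰³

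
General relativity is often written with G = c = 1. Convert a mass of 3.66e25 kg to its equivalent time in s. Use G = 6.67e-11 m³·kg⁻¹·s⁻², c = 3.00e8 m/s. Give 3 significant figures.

9.04e-11 s

Mass → time via G/c³.
3.66e25 kg × (G/c³) = 9.04e-11 s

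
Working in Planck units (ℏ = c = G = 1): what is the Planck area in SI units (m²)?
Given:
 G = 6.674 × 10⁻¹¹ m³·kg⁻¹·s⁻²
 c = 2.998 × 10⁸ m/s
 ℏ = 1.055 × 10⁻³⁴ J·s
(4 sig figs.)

2.613 × 10⁻⁷⁰ m²

The unique combination of the constants set to 1 with dimensions of area is A_P = ℏG/c³.
  = 7.041 × 10⁻⁴⁵ / 2.695 × 10²⁵
  = 2.613 × 10⁻⁷⁰ m²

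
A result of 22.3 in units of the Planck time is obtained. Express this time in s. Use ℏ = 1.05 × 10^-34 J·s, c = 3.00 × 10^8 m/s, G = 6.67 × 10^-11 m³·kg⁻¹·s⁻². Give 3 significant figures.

One Planck time: t_P = √(ℏG/c⁵) = 5.37 × 10^-44 s.
22.3 × 5.37 × 10^-44 s = 1.20 × 10^-42 s

1.20 × 10^-42 s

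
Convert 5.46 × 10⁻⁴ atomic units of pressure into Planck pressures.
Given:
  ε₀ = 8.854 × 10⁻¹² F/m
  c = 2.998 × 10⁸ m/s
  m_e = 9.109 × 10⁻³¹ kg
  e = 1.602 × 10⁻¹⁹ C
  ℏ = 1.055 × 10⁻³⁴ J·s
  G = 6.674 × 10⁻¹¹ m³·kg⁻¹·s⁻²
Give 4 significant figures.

atomic unit of pressure: P_au = E_h/a₀³ = m_e⁴e¹⁰/((4πε₀)⁵ℏ⁸) = 2.929 × 10¹³ Pa
Planck pressure: p_P = c⁷/(ℏG²) = 4.632 × 10¹¹³ Pa
5.46 × 10⁻⁴ × 2.929 × 10¹³ / 4.632 × 10¹¹³ = 3.453 × 10⁻¹⁰⁴

3.453 × 10⁻¹⁰⁴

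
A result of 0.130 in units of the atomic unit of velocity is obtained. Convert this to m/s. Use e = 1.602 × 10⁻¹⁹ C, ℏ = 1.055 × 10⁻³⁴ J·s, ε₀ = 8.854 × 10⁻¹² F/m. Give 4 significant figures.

One atomic unit of velocity: v_au = e²/(4πε₀ℏ) = 2.186 × 10⁶ m/s.
0.130 × 2.186 × 10⁶ m/s = 2.842 × 10⁵ m/s

2.842 × 10⁵ m/s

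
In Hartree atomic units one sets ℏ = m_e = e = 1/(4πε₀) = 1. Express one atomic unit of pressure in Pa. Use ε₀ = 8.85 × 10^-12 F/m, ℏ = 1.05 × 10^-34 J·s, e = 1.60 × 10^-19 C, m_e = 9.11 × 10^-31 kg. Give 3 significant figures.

P_au = E_h/a₀³ = m_e⁴e¹⁰/((4πε₀)⁵ℏ⁸)
E_h = 4.38 × 10^-18 J
a₀ = 5.26 × 10^-11 m
E_h/a₀³ = 3.01 × 10^13 Pa

3.01 × 10^13 Pa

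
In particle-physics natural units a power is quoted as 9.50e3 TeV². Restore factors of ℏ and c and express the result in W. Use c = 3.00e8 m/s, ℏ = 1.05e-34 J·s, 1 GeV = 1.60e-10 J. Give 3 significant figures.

Power is [E]/[T] = [E]²/ℏ.
1 GeV² → 1/ℏ × (1 GeV in J)² = 2.44e14 W.
Convert the energy scale: 9.50e3 TeV² = 9.50e9 GeV².
Result: 9.50e9 × 2.44e14 = 2.32e24 W.

2.32e24 W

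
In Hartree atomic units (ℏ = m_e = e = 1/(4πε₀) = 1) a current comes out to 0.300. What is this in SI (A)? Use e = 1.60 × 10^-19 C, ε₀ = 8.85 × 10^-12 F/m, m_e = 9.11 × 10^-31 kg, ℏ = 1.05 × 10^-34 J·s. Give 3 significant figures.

One atomic unit of electric current: I_au = e E_h/ℏ = m_e e⁵/((4πε₀)²ℏ³) = 6.67 × 10^-3 A.
0.300 × 6.67 × 10^-3 A = 2.00 × 10^-3 A

2.00 × 10^-3 A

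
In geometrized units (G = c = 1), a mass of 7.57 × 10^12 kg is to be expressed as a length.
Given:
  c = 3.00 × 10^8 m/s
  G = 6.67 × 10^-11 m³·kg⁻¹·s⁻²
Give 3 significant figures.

5.61 × 10^-15 m

In G = c = 1 units mass has dimensions of length; the conversion factor is G/c².
7.57 × 10^12 kg × (G/c²) = 5.61 × 10^-15 m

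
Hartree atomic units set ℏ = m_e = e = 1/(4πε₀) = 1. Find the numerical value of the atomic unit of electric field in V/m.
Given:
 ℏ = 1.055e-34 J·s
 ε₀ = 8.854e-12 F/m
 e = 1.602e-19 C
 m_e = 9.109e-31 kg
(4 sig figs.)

From ℏ = m_e = e = 1/(4πε₀) = 1 the electric field scale is E_au = E_h/(e a₀) = m_e²e⁵/((4πε₀)³ℏ⁴).
E_h = 4.354e-18 J
a₀ = 5.297e-11 m
E_h/(e·a₀) = 5.131e11 V/m

5.131e11 V/m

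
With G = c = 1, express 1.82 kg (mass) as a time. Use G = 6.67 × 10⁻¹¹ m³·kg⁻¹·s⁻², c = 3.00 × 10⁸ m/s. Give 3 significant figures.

Mass → time via G/c³.
1.82 kg × (G/c³) = 4.50 × 10⁻³⁶ s

4.50 × 10⁻³⁶ s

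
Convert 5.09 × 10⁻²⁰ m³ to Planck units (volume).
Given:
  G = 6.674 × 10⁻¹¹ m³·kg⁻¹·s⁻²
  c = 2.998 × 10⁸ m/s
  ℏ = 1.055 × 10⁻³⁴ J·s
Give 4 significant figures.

Planck volume: V_P = (ℏG/c³)^(3/2) = 4.224 × 10⁻¹⁰⁵ m³.
5.09 × 10⁻²⁰ / 4.224 × 10⁻¹⁰⁵ = 1.205 × 10⁸⁵

1.205 × 10⁸⁵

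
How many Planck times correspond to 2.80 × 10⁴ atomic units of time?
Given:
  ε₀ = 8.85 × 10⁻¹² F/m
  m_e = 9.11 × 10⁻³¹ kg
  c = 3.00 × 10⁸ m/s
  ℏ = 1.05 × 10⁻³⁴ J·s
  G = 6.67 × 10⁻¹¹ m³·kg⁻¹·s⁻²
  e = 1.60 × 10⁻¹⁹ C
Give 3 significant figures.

1.25 × 10³¹

atomic unit of time: τ_au = (4πε₀)²ℏ³/(m_e e⁴) = 2.40 × 10⁻¹⁷ s
Planck time: t_P = √(ℏG/c⁵) = 5.37 × 10⁻⁴⁴ s
2.80 × 10⁴ × 2.40 × 10⁻¹⁷ / 5.37 × 10⁻⁴⁴ = 1.25 × 10³¹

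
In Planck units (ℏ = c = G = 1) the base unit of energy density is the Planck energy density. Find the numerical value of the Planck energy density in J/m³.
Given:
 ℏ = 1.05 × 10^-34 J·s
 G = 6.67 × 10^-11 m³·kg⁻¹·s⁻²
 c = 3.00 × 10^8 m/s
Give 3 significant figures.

4.68 × 10^113 J/m³

u_P = c⁷/(ℏG²)
  = 2.19 × 10^59 / 4.67 × 10^-55
  = 4.68 × 10^113 J/m³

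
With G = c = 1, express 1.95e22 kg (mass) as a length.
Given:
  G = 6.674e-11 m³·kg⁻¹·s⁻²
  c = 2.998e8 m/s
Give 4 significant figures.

1.448e-5 m

In G = c = 1 units mass has dimensions of length; the conversion factor is G/c².
1.95e22 kg × (G/c²) = 1.448e-5 m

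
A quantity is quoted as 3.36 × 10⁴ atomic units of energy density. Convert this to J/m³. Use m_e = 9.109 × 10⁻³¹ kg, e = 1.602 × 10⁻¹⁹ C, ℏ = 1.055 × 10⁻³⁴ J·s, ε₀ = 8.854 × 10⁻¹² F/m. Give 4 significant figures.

One atomic unit of energy density: u_au = E_h/a₀³ = m_e⁴e¹⁰/((4πε₀)⁵ℏ⁸) = 2.929 × 10¹³ J/m³.
3.36 × 10⁴ × 2.929 × 10¹³ J/m³ = 9.842 × 10¹⁷ J/m³

9.842 × 10¹⁷ J/m³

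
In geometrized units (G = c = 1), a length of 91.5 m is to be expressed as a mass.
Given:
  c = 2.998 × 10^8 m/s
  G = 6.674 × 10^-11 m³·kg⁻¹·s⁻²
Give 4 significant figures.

1.232 × 10^29 kg

Length → mass via c²/G.
91.5 m × (c²/G) = 1.232 × 10^29 kg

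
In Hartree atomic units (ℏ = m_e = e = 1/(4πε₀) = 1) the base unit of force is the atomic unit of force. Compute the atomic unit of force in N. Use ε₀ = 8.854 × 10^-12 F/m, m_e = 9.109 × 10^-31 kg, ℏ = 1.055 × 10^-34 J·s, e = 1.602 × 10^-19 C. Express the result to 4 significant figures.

8.220 × 10^-8 N

F_au = E_h/a₀ = m_e²e⁶/((4πε₀)³ℏ⁴)
E_h = 4.354 × 10^-18 J
a₀ = 5.297 × 10^-11 m
E_h/a₀ = 8.220 × 10^-8 N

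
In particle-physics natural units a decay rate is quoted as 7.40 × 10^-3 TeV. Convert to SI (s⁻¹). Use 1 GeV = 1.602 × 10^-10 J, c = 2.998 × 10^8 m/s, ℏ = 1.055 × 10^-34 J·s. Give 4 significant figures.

A rate is [E]/ℏ; divide by ℏ.
1 GeV → 1/ℏ × (1 GeV in J) = 1.518 × 10^24 s⁻¹.
Convert the energy scale: 7.40 × 10^-3 TeV = 7.40 GeV.
Result: 7.40 × 1.518 × 10^24 = 1.124 × 10^25 s⁻¹.

1.124 × 10^25 s⁻¹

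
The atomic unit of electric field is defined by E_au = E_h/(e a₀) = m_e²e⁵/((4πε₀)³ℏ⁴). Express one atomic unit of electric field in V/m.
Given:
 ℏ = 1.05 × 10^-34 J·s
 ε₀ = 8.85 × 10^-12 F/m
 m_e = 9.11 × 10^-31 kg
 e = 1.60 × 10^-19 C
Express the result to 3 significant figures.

E_au = E_h/(e a₀) = m_e²e⁵/((4πε₀)³ℏ⁴)
E_h = 4.38 × 10^-18 J
a₀ = 5.26 × 10^-11 m
E_h/(e·a₀) = 5.20 × 10^11 V/m

5.20 × 10^11 V/m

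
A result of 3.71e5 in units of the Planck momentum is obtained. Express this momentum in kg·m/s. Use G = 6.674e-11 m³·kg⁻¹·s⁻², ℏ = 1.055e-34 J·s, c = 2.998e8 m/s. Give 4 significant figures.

2.421e6 kg·m/s

One Planck momentum: p_P = √(ℏc³/G) = 6.527 kg·m/s.
3.71e5 × 6.527 kg·m/s = 2.421e6 kg·m/s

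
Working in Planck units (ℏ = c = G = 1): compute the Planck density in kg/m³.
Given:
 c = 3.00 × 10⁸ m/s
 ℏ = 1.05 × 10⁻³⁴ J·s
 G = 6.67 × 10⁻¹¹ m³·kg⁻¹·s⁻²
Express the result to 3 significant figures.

5.20 × 10⁹⁶ kg/m³

From ℏ = c = G = 1 the density scale is ρ_P = c⁵/(ℏG²).
  = 2.43 × 10⁴² / 4.67 × 10⁻⁵⁵
  = 5.20 × 10⁹⁶ kg/m³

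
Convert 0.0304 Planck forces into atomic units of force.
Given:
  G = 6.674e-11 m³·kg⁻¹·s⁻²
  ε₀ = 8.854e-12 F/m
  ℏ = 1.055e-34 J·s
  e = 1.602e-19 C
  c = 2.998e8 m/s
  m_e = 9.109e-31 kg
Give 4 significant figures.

4.477e49

Planck force: F_P = c⁴/G = 1.210e44 N
atomic unit of force: F_au = E_h/a₀ = m_e²e⁶/((4πε₀)³ℏ⁴) = 8.220e-8 N
0.0304 × 1.210e44 / 8.220e-8 = 4.477e49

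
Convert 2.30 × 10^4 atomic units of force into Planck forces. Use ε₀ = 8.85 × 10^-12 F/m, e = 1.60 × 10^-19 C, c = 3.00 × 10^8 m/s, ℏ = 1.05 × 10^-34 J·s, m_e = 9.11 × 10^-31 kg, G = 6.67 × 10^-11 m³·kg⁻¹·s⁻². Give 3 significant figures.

atomic unit of force: F_au = E_h/a₀ = m_e²e⁶/((4πε₀)³ℏ⁴) = 8.33 × 10^-8 N
Planck force: F_P = c⁴/G = 1.21 × 10^44 N
2.30 × 10^4 × 8.33 × 10^-8 / 1.21 × 10^44 = 1.58 × 10^-47

1.58 × 10^-47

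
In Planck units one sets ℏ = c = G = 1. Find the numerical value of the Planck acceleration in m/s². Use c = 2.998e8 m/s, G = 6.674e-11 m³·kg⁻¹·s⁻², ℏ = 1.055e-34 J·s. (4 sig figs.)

a_P = √(c⁷/(ℏG))
  = √(3.092e103)
  = 5.560e51 m/s²

5.560e51 m/s²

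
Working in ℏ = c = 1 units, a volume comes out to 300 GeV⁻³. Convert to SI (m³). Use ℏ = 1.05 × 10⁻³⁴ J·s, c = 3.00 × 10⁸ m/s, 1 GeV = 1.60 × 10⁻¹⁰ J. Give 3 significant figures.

Volume is [L]³ = [E]⁻³·(ℏc)³.
1 GeV⁻³ → (ℏc)³ × (1 GeV in J)⁻³ = 7.63 × 10⁻⁴⁸ m³.
Result: 300 × 7.63 × 10⁻⁴⁸ = 2.29 × 10⁻⁴⁵ m³.

2.29 × 10⁻⁴⁵ m³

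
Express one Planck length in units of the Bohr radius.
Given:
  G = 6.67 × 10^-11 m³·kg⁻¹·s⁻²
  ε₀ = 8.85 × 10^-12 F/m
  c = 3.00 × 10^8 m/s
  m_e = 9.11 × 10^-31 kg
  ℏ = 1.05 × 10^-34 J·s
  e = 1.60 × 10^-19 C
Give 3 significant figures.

Planck length: ℓ_P = √(ℏG/c³) = 1.61 × 10^-35 m
Bohr radius: a₀ = 4πε₀ℏ²/(m_e e²) = 5.26 × 10^-11 m
ratio = 1.61 × 10^-35 / 5.26 × 10^-11 = 3.06 × 10^-25

3.06 × 10^-25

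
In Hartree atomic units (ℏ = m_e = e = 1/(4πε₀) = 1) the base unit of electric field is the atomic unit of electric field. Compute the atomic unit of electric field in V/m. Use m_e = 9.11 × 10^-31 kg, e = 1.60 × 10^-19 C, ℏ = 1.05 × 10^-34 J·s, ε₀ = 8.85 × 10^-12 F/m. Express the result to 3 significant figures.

5.20 × 10^11 V/m

E_au = E_h/(e a₀) = m_e²e⁵/((4πε₀)³ℏ⁴)
E_h = 4.38 × 10^-18 J
a₀ = 5.26 × 10^-11 m
E_h/(e·a₀) = 5.20 × 10^11 V/m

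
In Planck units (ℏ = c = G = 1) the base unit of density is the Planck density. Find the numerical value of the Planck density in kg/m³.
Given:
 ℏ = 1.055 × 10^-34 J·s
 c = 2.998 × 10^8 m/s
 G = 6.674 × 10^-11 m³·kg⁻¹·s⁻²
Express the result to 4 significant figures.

5.154 × 10^96 kg/m³

ρ_P = c⁵/(ℏG²)
  = 2.422 × 10^42 / 4.699 × 10^-55
  = 5.154 × 10^96 kg/m³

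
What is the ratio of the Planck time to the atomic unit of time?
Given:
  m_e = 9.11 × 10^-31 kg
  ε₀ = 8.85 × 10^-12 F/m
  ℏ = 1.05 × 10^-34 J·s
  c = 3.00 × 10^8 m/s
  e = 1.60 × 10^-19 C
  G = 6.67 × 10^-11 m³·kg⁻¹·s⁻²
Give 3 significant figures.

Planck time: t_P = √(ℏG/c⁵) = 5.37 × 10^-44 s
atomic unit of time: τ_au = (4πε₀)²ℏ³/(m_e e⁴) = 2.40 × 10^-17 s
ratio = 5.37 × 10^-44 / 2.40 × 10^-17 = 2.24 × 10^-27

2.24 × 10^-27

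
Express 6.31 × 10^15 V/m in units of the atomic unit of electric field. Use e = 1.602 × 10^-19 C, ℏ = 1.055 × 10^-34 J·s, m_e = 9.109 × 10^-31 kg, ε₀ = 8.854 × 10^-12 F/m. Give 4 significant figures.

atomic unit of electric field: E_au = E_h/(e a₀) = m_e²e⁵/((4πε₀)³ℏ⁴) = 5.131 × 10^11 V/m.
6.31 × 10^15 / 5.131 × 10^11 = 1.230 × 10^4

1.230 × 10^4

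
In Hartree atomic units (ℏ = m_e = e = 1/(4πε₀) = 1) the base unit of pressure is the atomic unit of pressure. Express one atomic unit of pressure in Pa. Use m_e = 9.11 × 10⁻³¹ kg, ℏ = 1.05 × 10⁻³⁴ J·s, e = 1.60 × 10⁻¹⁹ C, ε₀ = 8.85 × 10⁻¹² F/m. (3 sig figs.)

3.01 × 10¹³ Pa

P_au = E_h/a₀³ = m_e⁴e¹⁰/((4πε₀)⁵ℏ⁸)
E_h = 4.38 × 10⁻¹⁸ J
a₀ = 5.26 × 10⁻¹¹ m
E_h/a₀³ = 3.01 × 10¹³ Pa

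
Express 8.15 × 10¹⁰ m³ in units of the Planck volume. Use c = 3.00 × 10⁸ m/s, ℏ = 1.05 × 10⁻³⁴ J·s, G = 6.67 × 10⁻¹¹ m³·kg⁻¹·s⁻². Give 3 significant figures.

1.95 × 10¹¹⁵

Planck volume: V_P = (ℏG/c³)^(3/2) = 4.18 × 10⁻¹⁰⁵ m³.
8.15 × 10¹⁰ / 4.18 × 10⁻¹⁰⁵ = 1.95 × 10¹¹⁵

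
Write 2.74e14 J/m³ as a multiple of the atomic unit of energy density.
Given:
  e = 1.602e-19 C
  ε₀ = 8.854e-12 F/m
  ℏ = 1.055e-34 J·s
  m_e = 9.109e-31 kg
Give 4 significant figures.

atomic unit of energy density: u_au = E_h/a₀³ = m_e⁴e¹⁰/((4πε₀)⁵ℏ⁸) = 2.929e13 J/m³.
2.74e14 / 2.929e13 = 9.354

9.354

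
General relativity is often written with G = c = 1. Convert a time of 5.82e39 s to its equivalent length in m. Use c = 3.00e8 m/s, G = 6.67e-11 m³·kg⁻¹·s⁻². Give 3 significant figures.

1.75e48 m

Time → length via c.
5.82e39 s × (c) = 1.75e48 m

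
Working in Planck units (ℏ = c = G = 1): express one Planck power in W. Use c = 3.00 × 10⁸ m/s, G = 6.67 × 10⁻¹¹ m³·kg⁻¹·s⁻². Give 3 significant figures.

From ℏ = c = G = 1 the power scale is P_P = c⁵/G.
  = 2.43 × 10⁴² / 6.67 × 10⁻¹¹
  = 3.64 × 10⁵² W

3.64 × 10⁵² W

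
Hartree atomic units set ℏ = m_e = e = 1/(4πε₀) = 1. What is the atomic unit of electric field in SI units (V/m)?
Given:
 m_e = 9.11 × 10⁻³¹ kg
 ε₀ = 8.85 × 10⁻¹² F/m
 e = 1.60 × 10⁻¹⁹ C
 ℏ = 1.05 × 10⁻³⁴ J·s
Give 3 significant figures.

5.20 × 10¹¹ V/m

From ℏ = m_e = e = 1/(4πε₀) = 1 the electric field scale is E_au = E_h/(e a₀) = m_e²e⁵/((4πε₀)³ℏ⁴).
E_h = 4.38 × 10⁻¹⁸ J
a₀ = 5.26 × 10⁻¹¹ m
E_h/(e·a₀) = 5.20 × 10¹¹ V/m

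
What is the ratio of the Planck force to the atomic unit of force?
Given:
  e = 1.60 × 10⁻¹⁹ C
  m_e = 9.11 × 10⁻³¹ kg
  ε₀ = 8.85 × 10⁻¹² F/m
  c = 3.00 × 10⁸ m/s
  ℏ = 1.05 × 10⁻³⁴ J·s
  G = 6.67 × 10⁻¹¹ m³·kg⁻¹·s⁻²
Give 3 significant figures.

Planck force: F_P = c⁴/G = 1.21 × 10⁴⁴ N
atomic unit of force: F_au = E_h/a₀ = m_e²e⁶/((4πε₀)³ℏ⁴) = 8.33 × 10⁻⁸ N
ratio = 1.21 × 10⁴⁴ / 8.33 × 10⁻⁸ = 1.46 × 10⁵¹

1.46 × 10⁵¹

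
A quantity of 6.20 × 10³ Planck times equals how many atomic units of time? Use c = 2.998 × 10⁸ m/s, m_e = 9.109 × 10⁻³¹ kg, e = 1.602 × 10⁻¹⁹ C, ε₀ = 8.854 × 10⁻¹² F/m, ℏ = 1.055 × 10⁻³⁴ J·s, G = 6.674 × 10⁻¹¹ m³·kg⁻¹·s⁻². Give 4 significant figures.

Planck time: t_P = √(ℏG/c⁵) = 5.392 × 10⁻⁴⁴ s
atomic unit of time: τ_au = (4πε₀)²ℏ³/(m_e e⁴) = 2.423 × 10⁻¹⁷ s
6.20 × 10³ × 5.392 × 10⁻⁴⁴ / 2.423 × 10⁻¹⁷ = 1.380 × 10⁻²³

1.380 × 10⁻²³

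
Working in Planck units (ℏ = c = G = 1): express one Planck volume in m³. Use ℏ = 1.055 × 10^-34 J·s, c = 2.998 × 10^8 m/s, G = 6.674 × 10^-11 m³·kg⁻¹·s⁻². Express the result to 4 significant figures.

4.224 × 10^-105 m³

Dimensional analysis gives V_P = (ℏG/c³)^(3/2).
  = √(1.784 × 10^-209)
  = 4.224 × 10^-105 m³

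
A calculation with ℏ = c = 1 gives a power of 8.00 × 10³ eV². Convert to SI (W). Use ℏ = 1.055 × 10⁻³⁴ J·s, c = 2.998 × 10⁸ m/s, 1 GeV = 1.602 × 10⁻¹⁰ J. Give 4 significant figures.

Power is [E]/[T] = [E]²/ℏ.
1 GeV² → 1/ℏ × (1 GeV in J)² = 2.433 × 10¹⁴ W.
Convert the energy scale: 8.00 × 10³ eV² = 8.00 × 10⁻¹⁵ GeV².
Result: 8.00 × 10⁻¹⁵ × 2.433 × 10¹⁴ = 1.946 W.

1.946 W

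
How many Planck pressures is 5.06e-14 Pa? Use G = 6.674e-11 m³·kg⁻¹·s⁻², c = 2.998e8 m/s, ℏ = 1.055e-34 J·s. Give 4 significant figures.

1.092e-127

Planck pressure: p_P = c⁷/(ℏG²) = 4.632e113 Pa.
5.06e-14 / 4.632e113 = 1.092e-127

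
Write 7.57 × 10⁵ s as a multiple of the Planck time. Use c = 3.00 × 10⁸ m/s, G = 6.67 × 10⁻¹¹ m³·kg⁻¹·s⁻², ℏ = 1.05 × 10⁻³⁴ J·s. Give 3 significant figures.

1.41 × 10⁴⁹

Planck time: t_P = √(ℏG/c⁵) = 5.37 × 10⁻⁴⁴ s.
7.57 × 10⁵ / 5.37 × 10⁻⁴⁴ = 1.41 × 10⁴⁹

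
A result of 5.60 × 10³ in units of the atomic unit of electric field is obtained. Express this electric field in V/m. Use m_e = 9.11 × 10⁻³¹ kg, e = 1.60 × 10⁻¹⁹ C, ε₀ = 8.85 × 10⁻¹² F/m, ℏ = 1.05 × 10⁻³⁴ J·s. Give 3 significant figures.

2.91 × 10¹⁵ V/m

One atomic unit of electric field: E_au = E_h/(e a₀) = m_e²e⁵/((4πε₀)³ℏ⁴) = 5.20 × 10¹¹ V/m.
5.60 × 10³ × 5.20 × 10¹¹ V/m = 2.91 × 10¹⁵ V/m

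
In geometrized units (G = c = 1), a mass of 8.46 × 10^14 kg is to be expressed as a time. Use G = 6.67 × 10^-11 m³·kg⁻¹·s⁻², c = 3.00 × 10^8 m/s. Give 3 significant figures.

2.09 × 10^-21 s

Mass → time via G/c³.
8.46 × 10^14 kg × (G/c³) = 2.09 × 10^-21 s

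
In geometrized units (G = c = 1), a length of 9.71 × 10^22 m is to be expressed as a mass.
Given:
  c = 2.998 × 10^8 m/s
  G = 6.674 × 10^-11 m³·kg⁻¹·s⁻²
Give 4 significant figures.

1.308 × 10^50 kg

Length → mass via c²/G.
9.71 × 10^22 m × (c²/G) = 1.308 × 10^50 kg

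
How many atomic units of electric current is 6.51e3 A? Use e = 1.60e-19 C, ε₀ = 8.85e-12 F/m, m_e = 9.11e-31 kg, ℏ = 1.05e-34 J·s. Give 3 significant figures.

9.76e5

atomic unit of electric current: I_au = e E_h/ℏ = m_e e⁵/((4πε₀)²ℏ³) = 6.67e-3 A.
6.51e3 / 6.67e-3 = 9.76e5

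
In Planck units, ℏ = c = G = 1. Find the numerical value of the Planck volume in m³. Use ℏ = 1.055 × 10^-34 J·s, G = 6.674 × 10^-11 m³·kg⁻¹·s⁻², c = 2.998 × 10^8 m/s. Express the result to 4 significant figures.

4.224 × 10^-105 m³

From ℏ = c = G = 1 the volume scale is V_P = (ℏG/c³)^(3/2).
  = √(1.784 × 10^-209)
  = 4.224 × 10^-105 m³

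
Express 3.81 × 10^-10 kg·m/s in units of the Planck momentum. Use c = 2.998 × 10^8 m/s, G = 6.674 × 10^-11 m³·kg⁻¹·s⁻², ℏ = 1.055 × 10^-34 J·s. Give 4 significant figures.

Planck momentum: p_P = √(ℏc³/G) = 6.527 kg·m/s.
3.81 × 10^-10 / 6.527 = 5.838 × 10^-11

5.838 × 10^-11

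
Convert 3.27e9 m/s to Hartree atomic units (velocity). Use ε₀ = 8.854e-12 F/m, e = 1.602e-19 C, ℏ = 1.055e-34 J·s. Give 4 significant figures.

1.496e3

atomic unit of velocity: v_au = e²/(4πε₀ℏ) = 2.186e6 m/s.
3.27e9 / 2.186e6 = 1.496e3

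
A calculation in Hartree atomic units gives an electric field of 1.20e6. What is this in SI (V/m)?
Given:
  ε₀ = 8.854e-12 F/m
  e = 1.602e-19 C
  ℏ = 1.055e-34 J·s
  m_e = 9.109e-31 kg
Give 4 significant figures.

One atomic unit of electric field: E_au = E_h/(e a₀) = m_e²e⁵/((4πε₀)³ℏ⁴) = 5.131e11 V/m.
1.20e6 × 5.131e11 V/m = 6.157e17 V/m

6.157e17 V/m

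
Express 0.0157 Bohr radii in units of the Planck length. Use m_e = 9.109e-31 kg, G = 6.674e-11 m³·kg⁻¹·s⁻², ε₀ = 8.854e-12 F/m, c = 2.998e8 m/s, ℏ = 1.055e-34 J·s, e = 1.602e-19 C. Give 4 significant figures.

Bohr radius: a₀ = 4πε₀ℏ²/(m_e e²) = 5.297e-11 m
Planck length: ℓ_P = √(ℏG/c³) = 1.616e-35 m
0.0157 × 5.297e-11 / 1.616e-35 = 5.145e22

5.145e22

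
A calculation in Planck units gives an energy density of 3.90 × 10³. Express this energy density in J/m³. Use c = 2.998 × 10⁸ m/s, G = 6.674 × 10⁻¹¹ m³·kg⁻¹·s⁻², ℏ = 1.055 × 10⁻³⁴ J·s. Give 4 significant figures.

One Planck energy density: u_P = c⁷/(ℏG²) = 4.632 × 10¹¹³ J/m³.
3.90 × 10³ × 4.632 × 10¹¹³ J/m³ = 1.807 × 10¹¹⁷ J/m³

1.807 × 10¹¹⁷ J/m³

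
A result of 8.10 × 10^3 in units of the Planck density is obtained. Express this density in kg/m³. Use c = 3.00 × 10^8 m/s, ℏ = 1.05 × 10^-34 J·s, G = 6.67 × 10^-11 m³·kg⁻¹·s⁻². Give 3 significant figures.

4.21 × 10^100 kg/m³

One Planck density: ρ_P = c⁵/(ℏG²) = 5.20 × 10^96 kg/m³.
8.10 × 10^3 × 5.20 × 10^96 kg/m³ = 4.21 × 10^100 kg/m³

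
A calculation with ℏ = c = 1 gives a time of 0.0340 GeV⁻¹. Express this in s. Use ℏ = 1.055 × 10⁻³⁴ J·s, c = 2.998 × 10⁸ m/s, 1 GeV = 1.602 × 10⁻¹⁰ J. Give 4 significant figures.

2.239 × 10⁻²⁶ s

A time is [E]⁻¹ in ℏ=c=1; restore one factor of ℏ.
1 GeV⁻¹ → ℏ × (1 GeV in J)⁻¹ = 6.586 × 10⁻²⁵ s.
Result: 0.0340 × 6.586 × 10⁻²⁵ = 2.239 × 10⁻²⁶ s.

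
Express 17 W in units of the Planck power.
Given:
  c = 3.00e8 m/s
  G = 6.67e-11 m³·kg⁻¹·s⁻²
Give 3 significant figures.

Planck power: P_P = c⁵/G = 3.64e52 W.
17 / 3.64e52 = 4.67e-52

4.67e-52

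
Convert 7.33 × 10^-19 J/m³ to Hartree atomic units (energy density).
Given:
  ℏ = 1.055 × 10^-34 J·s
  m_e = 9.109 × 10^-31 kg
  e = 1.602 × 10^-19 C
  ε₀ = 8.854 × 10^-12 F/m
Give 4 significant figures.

atomic unit of energy density: u_au = E_h/a₀³ = m_e⁴e¹⁰/((4πε₀)⁵ℏ⁸) = 2.929 × 10^13 J/m³.
7.33 × 10^-19 / 2.929 × 10^13 = 2.502 × 10^-32

2.502 × 10^-32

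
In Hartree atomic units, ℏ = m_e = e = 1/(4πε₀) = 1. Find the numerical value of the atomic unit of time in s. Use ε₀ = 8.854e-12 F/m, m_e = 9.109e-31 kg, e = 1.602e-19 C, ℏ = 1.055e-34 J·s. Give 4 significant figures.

Dimensional analysis gives τ_au = (4πε₀)²ℏ³/(m_e e⁴).
E_h = 4.354e-18 J
ℏ/E_h = 2.423e-17 s

2.423e-17 s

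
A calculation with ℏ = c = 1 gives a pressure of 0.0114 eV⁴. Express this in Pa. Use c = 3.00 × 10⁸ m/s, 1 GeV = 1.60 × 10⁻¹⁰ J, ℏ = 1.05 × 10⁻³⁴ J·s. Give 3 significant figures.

0.239 Pa

Pressure is [E]/[L]³ = [E]⁴/(ℏc)³.
1 GeV⁴ → 1/(ℏc)³ × (1 GeV in J)⁴ = 2.10 × 10³⁷ Pa.
Convert the energy scale: 0.0114 eV⁴ = 1.14 × 10⁻³⁸ GeV⁴.
Result: 1.14 × 10⁻³⁸ × 2.10 × 10³⁷ = 0.239 Pa.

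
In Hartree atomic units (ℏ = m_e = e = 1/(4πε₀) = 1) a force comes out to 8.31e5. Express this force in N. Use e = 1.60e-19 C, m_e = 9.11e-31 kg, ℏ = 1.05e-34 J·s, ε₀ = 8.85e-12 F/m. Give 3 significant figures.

One atomic unit of force: F_au = E_h/a₀ = m_e²e⁶/((4πε₀)³ℏ⁴) = 8.33e-8 N.
8.31e5 × 8.33e-8 N = 0.0692 N

0.0692 N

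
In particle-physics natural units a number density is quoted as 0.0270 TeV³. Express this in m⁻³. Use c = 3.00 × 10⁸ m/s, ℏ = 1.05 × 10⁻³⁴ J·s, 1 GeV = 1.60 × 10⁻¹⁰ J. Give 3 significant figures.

3.54 × 10⁵⁴ m⁻³

Number density is [L]⁻³ = [E]³/(ℏc)³.
1 GeV³ → 1/(ℏc)³ × (1 GeV in J)³ = 1.31 × 10⁴⁷ m⁻³.
Convert the energy scale: 0.0270 TeV³ = 2.70 × 10⁷ GeV³.
Result: 2.70 × 10⁷ × 1.31 × 10⁴⁷ = 3.54 × 10⁵⁴ m⁻³.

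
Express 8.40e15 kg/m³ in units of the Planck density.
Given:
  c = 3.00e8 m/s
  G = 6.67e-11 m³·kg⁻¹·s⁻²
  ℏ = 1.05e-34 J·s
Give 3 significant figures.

Planck density: ρ_P = c⁵/(ℏG²) = 5.20e96 kg/m³.
8.40e15 / 5.20e96 = 1.61e-81

1.61e-81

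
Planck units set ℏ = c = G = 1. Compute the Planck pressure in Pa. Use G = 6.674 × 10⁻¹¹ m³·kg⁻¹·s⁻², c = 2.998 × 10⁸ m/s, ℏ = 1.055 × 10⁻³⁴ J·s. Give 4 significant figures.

Dimensional analysis gives p_P = c⁷/(ℏG²).
  = 2.177 × 10⁵⁹ / 4.699 × 10⁻⁵⁵
  = 4.632 × 10¹¹³ Pa

4.632 × 10¹¹³ Pa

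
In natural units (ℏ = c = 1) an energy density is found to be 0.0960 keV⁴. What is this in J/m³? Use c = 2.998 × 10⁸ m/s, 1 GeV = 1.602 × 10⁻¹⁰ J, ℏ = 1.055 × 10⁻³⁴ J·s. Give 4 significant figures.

1.998 × 10¹² J/m³

[E]/[L]³ = [E]⁴/(ℏc)³; restore (ℏc)⁻³.
1 GeV⁴ → 1/(ℏc)³ × (1 GeV in J)⁴ = 2.082 × 10³⁷ J/m³.
Convert the energy scale: 0.0960 keV⁴ = 9.60 × 10⁻²⁶ GeV⁴.
Result: 9.60 × 10⁻²⁶ × 2.082 × 10³⁷ = 1.998 × 10¹² J/m³.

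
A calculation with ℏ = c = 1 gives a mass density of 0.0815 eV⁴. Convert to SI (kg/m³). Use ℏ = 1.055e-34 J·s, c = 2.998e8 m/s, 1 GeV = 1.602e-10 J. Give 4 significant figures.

Mass density is [E]/(c²[L]³) = [E]⁴/(ℏ³c⁵).
1 GeV⁴ → 1/(ℏ³c⁵) × (1 GeV in J)⁴ = 2.316e20 kg/m³.
Convert the energy scale: 0.0815 eV⁴ = 8.15e-38 GeV⁴.
Result: 8.15e-38 × 2.316e20 = 1.888e-17 kg/m³.

1.888e-17 kg/m³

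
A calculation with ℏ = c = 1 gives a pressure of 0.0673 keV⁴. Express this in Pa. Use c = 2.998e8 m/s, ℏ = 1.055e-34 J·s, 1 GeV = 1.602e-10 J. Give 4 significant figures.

Pressure is [E]/[L]³ = [E]⁴/(ℏc)³.
1 GeV⁴ → 1/(ℏc)³ × (1 GeV in J)⁴ = 2.082e37 Pa.
Convert the energy scale: 0.0673 keV⁴ = 6.73e-26 GeV⁴.
Result: 6.73e-26 × 2.082e37 = 1.401e12 Pa.

1.401e12 Pa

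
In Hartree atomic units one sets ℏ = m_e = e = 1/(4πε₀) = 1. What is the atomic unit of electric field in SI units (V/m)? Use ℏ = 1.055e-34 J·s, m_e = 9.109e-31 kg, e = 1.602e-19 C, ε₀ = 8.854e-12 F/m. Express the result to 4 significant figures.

5.131e11 V/m

E_au = E_h/(e a₀) = m_e²e⁵/((4πε₀)³ℏ⁴)
E_h = 4.354e-18 J
a₀ = 5.297e-11 m
E_h/(e·a₀) = 5.131e11 V/m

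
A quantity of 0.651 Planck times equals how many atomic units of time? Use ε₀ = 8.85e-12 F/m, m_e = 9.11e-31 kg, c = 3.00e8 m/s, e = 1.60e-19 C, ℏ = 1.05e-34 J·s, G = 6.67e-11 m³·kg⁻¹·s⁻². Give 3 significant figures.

Planck time: t_P = √(ℏG/c⁵) = 5.37e-44 s
atomic unit of time: τ_au = (4πε₀)²ℏ³/(m_e e⁴) = 2.40e-17 s
0.651 × 5.37e-44 / 2.40e-17 = 1.46e-27

1.46e-27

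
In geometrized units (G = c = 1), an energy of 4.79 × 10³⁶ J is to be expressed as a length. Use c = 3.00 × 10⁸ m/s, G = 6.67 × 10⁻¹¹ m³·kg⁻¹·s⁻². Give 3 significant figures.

Energy → length via G/c⁴.
4.79 × 10³⁶ J × (G/c⁴) = 3.94 × 10⁻⁸ m

3.94 × 10⁻⁸ m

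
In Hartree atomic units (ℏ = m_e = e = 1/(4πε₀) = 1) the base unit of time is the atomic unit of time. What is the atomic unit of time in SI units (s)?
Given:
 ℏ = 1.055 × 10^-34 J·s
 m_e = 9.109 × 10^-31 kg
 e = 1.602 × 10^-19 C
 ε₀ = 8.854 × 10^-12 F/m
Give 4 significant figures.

2.423 × 10^-17 s

τ_au = (4πε₀)²ℏ³/(m_e e⁴)
E_h = 4.354 × 10^-18 J
ℏ/E_h = 2.423 × 10^-17 s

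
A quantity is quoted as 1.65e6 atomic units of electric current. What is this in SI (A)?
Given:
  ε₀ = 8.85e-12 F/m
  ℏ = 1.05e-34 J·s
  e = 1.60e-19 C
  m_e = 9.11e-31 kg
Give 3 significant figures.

1.10e4 A

One atomic unit of electric current: I_au = e E_h/ℏ = m_e e⁵/((4πε₀)²ℏ³) = 6.67e-3 A.
1.65e6 × 6.67e-3 A = 1.10e4 A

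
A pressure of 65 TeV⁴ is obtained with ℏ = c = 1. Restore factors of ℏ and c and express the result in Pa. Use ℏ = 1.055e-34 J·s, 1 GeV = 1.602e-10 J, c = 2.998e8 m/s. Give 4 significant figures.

1.353e51 Pa

Pressure is [E]/[L]³ = [E]⁴/(ℏc)³.
1 GeV⁴ → 1/(ℏc)³ × (1 GeV in J)⁴ = 2.082e37 Pa.
Convert the energy scale: 65 TeV⁴ = 6.50e13 GeV⁴.
Result: 6.50e13 × 2.082e37 = 1.353e51 Pa.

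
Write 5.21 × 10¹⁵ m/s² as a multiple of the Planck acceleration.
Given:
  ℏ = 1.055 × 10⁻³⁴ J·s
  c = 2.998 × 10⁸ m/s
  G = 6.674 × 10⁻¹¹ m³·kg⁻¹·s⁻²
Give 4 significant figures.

9.370 × 10⁻³⁷

Planck acceleration: a_P = √(c⁷/(ℏG)) = 5.560 × 10⁵¹ m/s².
5.21 × 10¹⁵ / 5.560 × 10⁵¹ = 9.370 × 10⁻³⁷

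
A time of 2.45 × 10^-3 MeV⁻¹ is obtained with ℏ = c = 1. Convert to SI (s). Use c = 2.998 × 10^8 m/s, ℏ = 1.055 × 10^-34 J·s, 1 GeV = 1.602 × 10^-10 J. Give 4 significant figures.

1.613 × 10^-24 s

A time is [E]⁻¹ in ℏ=c=1; restore one factor of ℏ.
1 GeV⁻¹ → ℏ × (1 GeV in J)⁻¹ = 6.586 × 10^-25 s.
Convert the energy scale: 2.45 × 10^-3 MeV⁻¹ = 2.45 GeV⁻¹.
Result: 2.45 × 6.586 × 10^-25 = 1.613 × 10^-24 s.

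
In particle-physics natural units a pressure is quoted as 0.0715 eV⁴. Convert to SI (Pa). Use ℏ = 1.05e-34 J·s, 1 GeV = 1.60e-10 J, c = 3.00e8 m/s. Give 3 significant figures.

Pressure is [E]/[L]³ = [E]⁴/(ℏc)³.
1 GeV⁴ → 1/(ℏc)³ × (1 GeV in J)⁴ = 2.10e37 Pa.
Convert the energy scale: 0.0715 eV⁴ = 7.15e-38 GeV⁴.
Result: 7.15e-38 × 2.10e37 = 1.50 Pa.

1.50 Pa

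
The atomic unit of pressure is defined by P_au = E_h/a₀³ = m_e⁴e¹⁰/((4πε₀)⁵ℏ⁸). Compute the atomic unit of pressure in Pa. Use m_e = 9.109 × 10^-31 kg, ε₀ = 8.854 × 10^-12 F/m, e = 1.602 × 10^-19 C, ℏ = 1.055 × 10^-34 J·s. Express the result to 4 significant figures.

2.929 × 10^13 Pa

P_au = E_h/a₀³ = m_e⁴e¹⁰/((4πε₀)⁵ℏ⁸)
E_h = 4.354 × 10^-18 J
a₀ = 5.297 × 10^-11 m
E_h/a₀³ = 2.929 × 10^13 Pa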